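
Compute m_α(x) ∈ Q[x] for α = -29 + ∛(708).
m_α(x) = x^3 + 87x^2 + 2523x + 23681

Set β = α + 29 = ∛(708), so β^3 = 708. Then (α + 29)^3 - 708 = 0, i.e. α is a root of g(x) = (x + 29)^3 - 708 = x^3 + 87x^2 + 2523x + 23681. Since g(x) = h(x + 29) where h(x) = x^3 - 708, and h is irreducible over Q (because 708 is not a perfect cube, so h has no rational root, and a monic cubic with no rational root is irreducible), g is also irreducible (irreducibility is preserved under the substitution x → x + 29). Hence m_α(x) = x^3 + 87x^2 + 2523x + 23681.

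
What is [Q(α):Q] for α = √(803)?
[Q(α):Q] = 2

[Q(α):Q] equals the degree of the minimal polynomial of α. Here α^2 = 803 and x^2 - 803 is irreducible (d = 803 is squarefree, ≠ 1, hence not a square), so deg(m_α) = 2. Thus [Q(α):Q] = 2.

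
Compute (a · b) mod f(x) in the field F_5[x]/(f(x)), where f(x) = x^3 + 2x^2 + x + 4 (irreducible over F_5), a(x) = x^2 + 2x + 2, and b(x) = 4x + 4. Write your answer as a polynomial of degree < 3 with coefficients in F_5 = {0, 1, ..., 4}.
a · b ≡ 4x^2 + 2x + 2 (mod f(x))

Multiply in F_5[x]: a(x)·b(x) = (x^2 + 2x + 2)·(4x + 4) = 4x^3 + 2x^2 + x + 3. This has degree ≥ 3, so divide by f(x) over F_5: 4x^3 + 2x^2 + x + 3 = (4)·(x^3 + 2x^2 + x + 4) + (4x^2 + 2x + 2). Hence a·b ≡ 4x^2 + 2x + 2 (mod f). (F_5[x]/(f) is a field with 5^3 = 125 elements since f is irreducible of degree 3.)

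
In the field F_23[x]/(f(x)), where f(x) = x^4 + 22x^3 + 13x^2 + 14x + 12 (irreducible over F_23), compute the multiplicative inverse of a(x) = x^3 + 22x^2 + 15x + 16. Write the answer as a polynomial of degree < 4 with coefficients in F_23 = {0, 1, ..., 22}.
a(x)^(-1) ≡ 20x^2 + 6x + 6 (mod f(x))

Since f is irreducible over F_23, F_23[x]/(f) is a field and a(x) ≠ 0 has an inverse. Apply the extended Euclidean algorithm to f(x) and a(x) in F_23[x]: f(x) = (x)·a(x) + (21x^2 + 21x + 12);  a(x) = (11x + 1)·(21x^2 + 21x + 12) + (4). The last nonzero remainder is the constant 4 = gcd(f, a) in F_23. Back-substituting through the division chain expresses 4 = s(x)·a(x) + t(x)·f(x) with s(x) ≡ 11x^2 + x + 1 (mod f), so (11x^2 + x + 1)·a(x) ≡ 4 (mod f). Multiplying by 4^(-1) ≡ 6 in F_23 gives a(x)^(-1) ≡ 6·(11x^2 + x + 1) ≡ 20x^2 + 6x + 6 (mod f). Check: (x^3 + 22x^2 + 15x + 16)·(20x^2 + 6x + 6) = 20x^5 + 9x^4 + x^3 + 13x^2 + 2x + 4 ≡ 1 (mod x^4 + 22x^3 + 13x^2 + 14x + 12).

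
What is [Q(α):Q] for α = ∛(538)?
[Q(α):Q] = 3

The minimal polynomial of α is x^3 - 538, irreducible over Q since 538 is not a perfect cube (so x^3 - 538 has no rational root). Hence [Q(α):Q] = deg(m_α) = 3.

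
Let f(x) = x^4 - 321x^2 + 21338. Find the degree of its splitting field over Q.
[K : Q] = 4

Solving the quadratic in x^2: x^2 = (321 ± √(321^2 - 4·21338))/2 = (321 ± √17689)/2 = (321 ± 133)/2, giving x^2 = 94 or x^2 = 227. So f(x) = (x^2 - 94)(x^2 - 227) and the roots of f are ±√94, ±√227. Hence the splitting field is K = Q(√94, √227). Since 94 and 227 are distinct squarefree integers > 1, their product 21338 is not a perfect square, so √227 ∉ Q(√94). By the tower law [K:Q] = [Q(√94,√227):Q(√94)] · [Q(√94):Q] = 2 · 2 = 4.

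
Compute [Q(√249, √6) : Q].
[Q(√249, √6) : Q] = 4

[Q(√249):Q] = 2 (min poly x^2 - 249, irreducible since 249 is squarefree > 1). For the top step, suppose √6 ∈ Q(√249), say √6 = c + d√249 with c, d ∈ Q. Squaring: 6 = c^2 + 249d^2 + 2cd√249. Since √249 ∉ Q this forces 2cd = 0. If d = 0 then √6 = c ∈ Q, contradicting 6 squarefree > 1. If c = 0 then 6 = 249d^2, so 249·6 = (249d)^2 is a perfect square in Q — but 249·6 = 1494 is not a perfect square (since 249 and 6 are distinct squarefree integers). Contradiction. Hence √6 ∉ Q(√249), so x^2 - 6 stays irreducible over Q(√249) and [Q(√249, √6) : Q(√249)] = 2. By the tower law, [Q(√249, √6) : Q] = 2 · 2 = 4.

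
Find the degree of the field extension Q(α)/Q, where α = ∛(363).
[Q(α):Q] = 3

The minimal polynomial of α is x^3 - 363, irreducible over Q since 363 is not a perfect cube (so x^3 - 363 has no rational root). Hence [Q(α):Q] = deg(m_α) = 3.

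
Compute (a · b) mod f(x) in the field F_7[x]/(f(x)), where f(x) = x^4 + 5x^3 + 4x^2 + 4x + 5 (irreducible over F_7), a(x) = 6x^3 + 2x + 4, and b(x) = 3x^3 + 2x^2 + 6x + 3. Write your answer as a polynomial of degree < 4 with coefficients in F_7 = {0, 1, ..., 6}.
a · b ≡ 6x^2 + 2x + 4 (mod f(x))

Multiply in F_7[x]: a(x)·b(x) = (6x^3 + 2x + 4)·(3x^3 + 2x^2 + 6x + 3) = 4x^6 + 5x^5 + 6x^3 + 6x^2 + 2x + 5. This has degree ≥ 4, so divide by f(x) over F_7: 4x^6 + 5x^5 + 6x^3 + 6x^2 + 2x + 5 = (4x^2 + 6x + 3)·(x^4 + 5x^3 + 4x^2 + 4x + 5) + (6x^2 + 2x + 4). Hence a·b ≡ 6x^2 + 2x + 4 (mod f). (F_7[x]/(f) is a field with 7^4 = 2401 elements since f is irreducible of degree 4.)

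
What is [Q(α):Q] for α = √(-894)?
[Q(α):Q] = 2

[Q(α):Q] equals the degree of the minimal polynomial of α. Here α^2 = -894 and x^2 + 894 is irreducible (d = -894 is squarefree, ≠ 1, hence not a square), so deg(m_α) = 2. Thus [Q(α):Q] = 2.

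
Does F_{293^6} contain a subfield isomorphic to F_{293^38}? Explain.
No: F_{293^38} is not a subfield of F_{293^6}

F_{p^m} embeds in F_{p^n} iff m | n. Here 38 ∤ 6 (since 6 = 0·38 + 6 with remainder 6 ≠ 0), so F_{293^38} is not a subfield of F_{293^6}. Equivalently: if it were, the tower law would give 38 = [F_{293^38}:F_293] dividing [F_{293^6}:F_293] = 6, contradiction.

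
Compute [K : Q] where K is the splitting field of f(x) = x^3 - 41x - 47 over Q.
[K : Q] = 6

By the rational root test, any rational root of the monic integer polynomial f(x) = x^3 - 41x - 47 must be an integer dividing the constant term -47, i.e. one of ±{1, 47}. Evaluating: f(1) = -87, f(-1) = -7, f(47) = 101849, f(-47) = -101943; none is 0, so f has no rational root and is therefore irreducible over Q (a cubic with no linear factor over a field is irreducible). For an irreducible cubic, the Galois group is A_3 or S_3 according as the discriminant disc(f) = -4a^3 - 27b^2 = -4·(-41)^3 - 27·(-47)^2 = 216041 is or is not a square in Q. Here disc(f) = 216041 is not a perfect square in Q, so the Galois group of f over Q is not contained in A_3 and must be all of S_3. The splitting field has degree |S_3| = 6 over Q, so [K : Q] = 6.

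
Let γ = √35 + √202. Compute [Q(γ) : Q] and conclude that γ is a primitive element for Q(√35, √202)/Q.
[Q(γ) : Q] = 4 (equivalently, Q(γ) = Q(√35, √202))

Obviously Q(γ) ⊆ Q(√35, √202), and [Q(√35, √202):Q] = 4 (since 35, 202 are distinct squarefree integers > 1 with 7070 not a perfect square). To show equality we compute the minimal polynomial of γ. From γ = √35 + √202: γ^2 = 35 + 2√(7070) + 202 = 237 + 2√(7070), so γ^2 - 237 = 2√(7070); squaring, (γ^2 - 237)^2 = 4·7070, i.e. γ^4 - 474γ^2 + 56169 - 28280 = 0, i.e. γ^4 - 474γ^2 + 27889 = 0. So γ is a root of x^4 - 474x^2 + 27889. This polynomial is irreducible over Q: it has no rational root (each ±√35 ± √202 is irrational), and any factorization into two quadratics over Q would force √(7070) ∈ Q (pairing opposite roots) or √35, √202 ∈ Q (other pairings), all impossible. Hence [Q(γ):Q] = 4 = [Q(√35, √202):Q], so Q(γ) = Q(√35, √202).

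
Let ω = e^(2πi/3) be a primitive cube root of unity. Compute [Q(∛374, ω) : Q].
[Q(∛374, ω) : Q] = 6

[Q(∛374):Q] = 3 (min poly x^3 - 374, irreducible since 374 is not a perfect cube). [Q(ω):Q] = 2 (min poly x^2 + x + 1). Since Q(∛374) ⊂ R and ω ∉ R, we have ω ∉ Q(∛374), so x^2 + x + 1 remains irreducible over Q(∛374) and [Q(∛374, ω) : Q(∛374)] = 2. By the tower law, [Q(∛374, ω) : Q] = 3 · 2 = 6. (In fact Q(∛374, ω) is the splitting field of x^3 - 374 over Q.)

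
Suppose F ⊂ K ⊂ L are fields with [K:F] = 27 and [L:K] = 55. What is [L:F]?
[L:F] = 1485

The tower law says that for any tower of field extensions F ⊂ K ⊂ L with finite degrees, [L:F] = [L:K] · [K:F]. Here this gives [L:F] = 55 · 27 = 1485.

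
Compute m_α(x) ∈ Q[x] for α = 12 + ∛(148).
m_α(x) = x^3 - 36x^2 + 432x - 1876

Set β = α - 12 = ∛(148), so β^3 = 148. Then (α - 12)^3 - 148 = 0, i.e. α is a root of g(x) = (x - 12)^3 - 148 = x^3 - 36x^2 + 432x - 1876. Since g(x) = h(x - 12) where h(x) = x^3 - 148, and h is irreducible over Q (because 148 is not a perfect cube, so h has no rational root, and a monic cubic with no rational root is irreducible), g is also irreducible (irreducibility is preserved under the substitution x → x - 12). Hence m_α(x) = x^3 - 36x^2 + 432x - 1876.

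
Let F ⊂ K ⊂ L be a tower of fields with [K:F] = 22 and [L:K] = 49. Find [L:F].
[L:F] = 1078

The tower law says that for any tower of field extensions F ⊂ K ⊂ L with finite degrees, [L:F] = [L:K] · [K:F]. Here this gives [L:F] = 49 · 22 = 1078.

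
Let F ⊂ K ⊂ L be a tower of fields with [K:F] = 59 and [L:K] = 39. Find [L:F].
[L:F] = 2301

The tower law says that for any tower of field extensions F ⊂ K ⊂ L with finite degrees, [L:F] = [L:K] · [K:F]. Here this gives [L:F] = 39 · 59 = 2301.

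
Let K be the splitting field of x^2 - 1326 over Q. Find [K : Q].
[K : Q] = 2

f(x) = x^2 - 1326 factors as (x - √1326)(x + √1326). The splitting field is K = Q(√1326). Since 1326 is squarefree and > 1, it is not a perfect square, so x^2 - 1326 is irreducible over Q and [Q(√1326) : Q] = 2. Hence [K : Q] = 2.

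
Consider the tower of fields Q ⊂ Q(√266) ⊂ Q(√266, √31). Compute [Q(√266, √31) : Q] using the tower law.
[Q(√266, √31) : Q] = 4

[Q(√266):Q] = 2 (min poly x^2 - 266, irreducible since 266 is squarefree > 1). For the top step, suppose √31 ∈ Q(√266), say √31 = c + d√266 with c, d ∈ Q. Squaring: 31 = c^2 + 266d^2 + 2cd√266. Since √266 ∉ Q this forces 2cd = 0. If d = 0 then √31 = c ∈ Q, contradicting 31 squarefree > 1. If c = 0 then 31 = 266d^2, so 266·31 = (266d)^2 is a perfect square in Q — but 266·31 = 8246 is not a perfect square (since 266 and 31 are distinct squarefree integers). Contradiction. Hence √31 ∉ Q(√266), so x^2 - 31 stays irreducible over Q(√266) and [Q(√266, √31) : Q(√266)] = 2. By the tower law, [Q(√266, √31) : Q] = 2 · 2 = 4.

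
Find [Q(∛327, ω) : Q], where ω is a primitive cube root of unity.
[Q(∛327, ω) : Q] = 6

[Q(∛327):Q] = 3 (min poly x^3 - 327, irreducible since 327 is not a perfect cube). [Q(ω):Q] = 2 (min poly x^2 + x + 1). Since Q(∛327) ⊂ R and ω ∉ R, we have ω ∉ Q(∛327), so x^2 + x + 1 remains irreducible over Q(∛327) and [Q(∛327, ω) : Q(∛327)] = 2. By the tower law, [Q(∛327, ω) : Q] = 3 · 2 = 6. (In fact Q(∛327, ω) is the splitting field of x^3 - 327 over Q.)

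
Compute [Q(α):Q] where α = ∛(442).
[Q(α):Q] = 3

The minimal polynomial of α is x^3 - 442, irreducible over Q since 442 is not a perfect cube (so x^3 - 442 has no rational root). Hence [Q(α):Q] = deg(m_α) = 3.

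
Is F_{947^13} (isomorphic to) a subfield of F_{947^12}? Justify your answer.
No: F_{947^13} is not a subfield of F_{947^12}

F_{p^m} embeds in F_{p^n} iff m | n. Here 13 ∤ 12 (since 12 = 0·13 + 12 with remainder 12 ≠ 0), so F_{947^13} is not a subfield of F_{947^12}. Equivalently: if it were, the tower law would give 13 = [F_{947^13}:F_947] dividing [F_{947^12}:F_947] = 12, contradiction.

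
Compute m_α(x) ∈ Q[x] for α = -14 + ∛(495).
m_α(x) = x^3 + 42x^2 + 588x + 2249

Set β = α + 14 = ∛(495), so β^3 = 495. Then (α + 14)^3 - 495 = 0, i.e. α is a root of g(x) = (x + 14)^3 - 495 = x^3 + 42x^2 + 588x + 2249. Since g(x) = h(x + 14) where h(x) = x^3 - 495, and h is irreducible over Q (because 495 is not a perfect cube, so h has no rational root, and a monic cubic with no rational root is irreducible), g is also irreducible (irreducibility is preserved under the substitution x → x + 14). Hence m_α(x) = x^3 + 42x^2 + 588x + 2249.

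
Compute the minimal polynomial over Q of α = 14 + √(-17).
m_α(x) = x^2 - 28x + 213

From α - 14 = √(-17), squaring gives (α - 14)^2 = -17, i.e. α^2 - 28α + 196 = -17, so α^2 - 28α + 213 = 0. The discriminant of x^2 - 28x + 213 is (-28)^2 - 4·(213) = 784 - 852 = -68, and 4·(-17) is not a perfect square in Q since -17 is squarefree and ≠ 1. Hence x^2 - 28x + 213 is irreducible over Q and is the minimal polynomial of α.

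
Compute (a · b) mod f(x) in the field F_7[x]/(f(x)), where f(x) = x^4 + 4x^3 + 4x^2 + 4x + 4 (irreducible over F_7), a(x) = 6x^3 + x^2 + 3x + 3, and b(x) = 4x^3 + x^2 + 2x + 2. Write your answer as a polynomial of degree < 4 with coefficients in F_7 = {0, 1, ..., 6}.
a · b ≡ 4x^3 + 6x + 6 (mod f(x))

Multiply in F_7[x]: a(x)·b(x) = (6x^3 + x^2 + 3x + 3)·(4x^3 + x^2 + 2x + 2) = 3x^6 + 3x^5 + 4x^4 + x^3 + 4x^2 + 5x + 6. This has degree ≥ 4, so divide by f(x) over F_7: 3x^6 + 3x^5 + 4x^4 + x^3 + 4x^2 + 5x + 6 = (3x^2 + 5x)·(x^4 + 4x^3 + 4x^2 + 4x + 4) + (4x^3 + 6x + 6). Hence a·b ≡ 4x^3 + 6x + 6 (mod f). (F_7[x]/(f) is a field with 7^4 = 2401 elements since f is irreducible of degree 4.)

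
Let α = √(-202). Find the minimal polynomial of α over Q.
m_α(x) = x^2 + 202

α satisfies α^2 + 202 = 0, so x^2 + 202 annihilates α. Since d = -202 is squarefree and ≠ 1, it is not a perfect square in Q, so x^2 + 202 has no rational root and is therefore irreducible over Q (a degree-2 polynomial over a field is irreducible iff it has no root). Hence m_α(x) = x^2 + 202.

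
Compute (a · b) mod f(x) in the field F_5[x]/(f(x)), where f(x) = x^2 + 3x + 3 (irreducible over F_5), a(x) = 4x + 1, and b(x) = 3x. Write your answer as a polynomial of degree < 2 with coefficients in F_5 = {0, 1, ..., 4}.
a · b ≡ 2x + 4 (mod f(x))

Multiply in F_5[x]: a(x)·b(x) = (4x + 1)·(3x) = 2x^2 + 3x. This has degree ≥ 2, so divide by f(x) over F_5: 2x^2 + 3x = (2)·(x^2 + 3x + 3) + (2x + 4). Hence a·b ≡ 2x + 4 (mod f). (F_5[x]/(f) is a field with 5^2 = 25 elements since f is irreducible of degree 2.)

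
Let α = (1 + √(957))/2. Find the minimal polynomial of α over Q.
m_α(x) = x^2 - x - 239

From 2α - 1 = √(957), squaring gives (2α - 1)^2 = 957, i.e. 4α^2 - 4α + 1 = 957, so α^2 - α + (1 - 957)/4 = 0. Since 957 ≡ 1 (mod 4), (1 - 957)/4 = -239 ∈ Z. The polynomial x^2 - x - 239 has discriminant 1 - 4·(-239) = 957, which is not a perfect square in Q (d = 957 is squarefree and ≠ 1), so x^2 - x - 239 is irreducible over Q. It is the minimal polynomial of α.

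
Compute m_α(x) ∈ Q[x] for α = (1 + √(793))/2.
m_α(x) = x^2 - x - 198

From 2α - 1 = √(793), squaring gives (2α - 1)^2 = 793, i.e. 4α^2 - 4α + 1 = 793, so α^2 - α + (1 - 793)/4 = 0. Since 793 ≡ 1 (mod 4), (1 - 793)/4 = -198 ∈ Z. The polynomial x^2 - x - 198 has discriminant 1 - 4·(-198) = 793, which is not a perfect square in Q (d = 793 is squarefree and ≠ 1), so x^2 - x - 198 is irreducible over Q. It is the minimal polynomial of α.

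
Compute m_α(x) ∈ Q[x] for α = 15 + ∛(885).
m_α(x) = x^3 - 45x^2 + 675x - 4260

Set β = α - 15 = ∛(885), so β^3 = 885. Then (α - 15)^3 - 885 = 0, i.e. α is a root of g(x) = (x - 15)^3 - 885 = x^3 - 45x^2 + 675x - 4260. Since g(x) = h(x - 15) where h(x) = x^3 - 885, and h is irreducible over Q (because 885 is not a perfect cube, so h has no rational root, and a monic cubic with no rational root is irreducible), g is also irreducible (irreducibility is preserved under the substitution x → x - 15). Hence m_α(x) = x^3 - 45x^2 + 675x - 4260.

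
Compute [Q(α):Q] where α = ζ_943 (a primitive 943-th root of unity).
[Q(α):Q] = 880

The minimal polynomial of ζ_943 over Q is the 943-th cyclotomic polynomial Φ_943(x), which is irreducible over Q and has degree φ(943) = 880. Hence [Q(α):Q] = φ(943) = 880.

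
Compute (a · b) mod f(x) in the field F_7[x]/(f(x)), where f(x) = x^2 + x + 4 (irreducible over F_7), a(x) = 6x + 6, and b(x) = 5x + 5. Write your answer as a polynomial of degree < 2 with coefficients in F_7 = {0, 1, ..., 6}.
a · b ≡ 2x + 1 (mod f(x))

Multiply in F_7[x]: a(x)·b(x) = (6x + 6)·(5x + 5) = 2x^2 + 4x + 2. This has degree ≥ 2, so divide by f(x) over F_7: 2x^2 + 4x + 2 = (2)·(x^2 + x + 4) + (2x + 1). Hence a·b ≡ 2x + 1 (mod f). (F_7[x]/(f) is a field with 7^2 = 49 elements since f is irreducible of degree 2.)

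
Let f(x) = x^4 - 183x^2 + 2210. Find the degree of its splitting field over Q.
[K : Q] = 4

Solving the quadratic in x^2: x^2 = (183 ± √(183^2 - 4·2210))/2 = (183 ± √24649)/2 = (183 ± 157)/2, giving x^2 = 13 or x^2 = 170. So f(x) = (x^2 - 13)(x^2 - 170) and the roots of f are ±√13, ±√170. Hence the splitting field is K = Q(√13, √170). Since 13 and 170 are distinct squarefree integers > 1, their product 2210 is not a perfect square, so √170 ∉ Q(√13). By the tower law [K:Q] = [Q(√13,√170):Q(√13)] · [Q(√13):Q] = 2 · 2 = 4.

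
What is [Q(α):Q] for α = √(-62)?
[Q(α):Q] = 2

[Q(α):Q] equals the degree of the minimal polynomial of α. Here α^2 = -62 and x^2 + 62 is irreducible (d = -62 is squarefree, ≠ 1, hence not a square), so deg(m_α) = 2. Thus [Q(α):Q] = 2.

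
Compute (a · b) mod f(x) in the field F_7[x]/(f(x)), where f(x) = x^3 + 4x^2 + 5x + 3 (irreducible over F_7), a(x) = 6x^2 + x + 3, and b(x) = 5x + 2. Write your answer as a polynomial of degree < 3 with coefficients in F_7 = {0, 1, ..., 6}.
a · b ≡ 2x^2 (mod f(x))

Multiply in F_7[x]: a(x)·b(x) = (6x^2 + x + 3)·(5x + 2) = 2x^3 + 3x^2 + 3x + 6. This has degree ≥ 3, so divide by f(x) over F_7: 2x^3 + 3x^2 + 3x + 6 = (2)·(x^3 + 4x^2 + 5x + 3) + (2x^2). Hence a·b ≡ 2x^2 (mod f). (F_7[x]/(f) is a field with 7^3 = 343 elements since f is irreducible of degree 3.)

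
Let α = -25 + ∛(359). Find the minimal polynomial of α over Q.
m_α(x) = x^3 + 75x^2 + 1875x + 15266

Set β = α + 25 = ∛(359), so β^3 = 359. Then (α + 25)^3 - 359 = 0, i.e. α is a root of g(x) = (x + 25)^3 - 359 = x^3 + 75x^2 + 1875x + 15266. Since g(x) = h(x + 25) where h(x) = x^3 - 359, and h is irreducible over Q (because 359 is not a perfect cube, so h has no rational root, and a monic cubic with no rational root is irreducible), g is also irreducible (irreducibility is preserved under the substitution x → x + 25). Hence m_α(x) = x^3 + 75x^2 + 1875x + 15266.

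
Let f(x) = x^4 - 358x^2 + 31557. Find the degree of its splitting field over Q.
[K : Q] = 4

Solving the quadratic in x^2: x^2 = (358 ± √(358^2 - 4·31557))/2 = (358 ± √1936)/2 = (358 ± 44)/2, giving x^2 = 201 or x^2 = 157. So f(x) = (x^2 - 201)(x^2 - 157) and the roots of f are ±√201, ±√157. Hence the splitting field is K = Q(√201, √157). Since 201 and 157 are distinct squarefree integers > 1, their product 31557 is not a perfect square, so √157 ∉ Q(√201). By the tower law [K:Q] = [Q(√201,√157):Q(√201)] · [Q(√201):Q] = 2 · 2 = 4.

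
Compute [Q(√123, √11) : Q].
[Q(√123, √11) : Q] = 4

[Q(√123):Q] = 2 (min poly x^2 - 123, irreducible since 123 is squarefree > 1). For the top step, suppose √11 ∈ Q(√123), say √11 = c + d√123 with c, d ∈ Q. Squaring: 11 = c^2 + 123d^2 + 2cd√123. Since √123 ∉ Q this forces 2cd = 0. If d = 0 then √11 = c ∈ Q, contradicting 11 squarefree > 1. If c = 0 then 11 = 123d^2, so 123·11 = (123d)^2 is a perfect square in Q — but 123·11 = 1353 is not a perfect square (since 123 and 11 are distinct squarefree integers). Contradiction. Hence √11 ∉ Q(√123), so x^2 - 11 stays irreducible over Q(√123) and [Q(√123, √11) : Q(√123)] = 2. By the tower law, [Q(√123, √11) : Q] = 2 · 2 = 4.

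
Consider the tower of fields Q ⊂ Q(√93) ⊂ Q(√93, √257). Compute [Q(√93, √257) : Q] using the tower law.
[Q(√93, √257) : Q] = 4

[Q(√93):Q] = 2 (min poly x^2 - 93, irreducible since 93 is squarefree > 1). For the top step, suppose √257 ∈ Q(√93), say √257 = c + d√93 with c, d ∈ Q. Squaring: 257 = c^2 + 93d^2 + 2cd√93. Since √93 ∉ Q this forces 2cd = 0. If d = 0 then √257 = c ∈ Q, contradicting 257 squarefree > 1. If c = 0 then 257 = 93d^2, so 93·257 = (93d)^2 is a perfect square in Q — but 93·257 = 23901 is not a perfect square (since 93 and 257 are distinct squarefree integers). Contradiction. Hence √257 ∉ Q(√93), so x^2 - 257 stays irreducible over Q(√93) and [Q(√93, √257) : Q(√93)] = 2. By the tower law, [Q(√93, √257) : Q] = 2 · 2 = 4.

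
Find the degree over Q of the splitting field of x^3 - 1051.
[K : Q] = 6

The roots of x^3 - 1051 are ∛1051, ω∛1051, ω^2∛1051 where ω = e^(2πi/3) is a primitive cube root of unity, so K = Q(∛1051, ω). Now [Q(∛1051):Q] = 3 (since 1051 is not a perfect cube, x^3 - 1051 is irreducible) and [Q(ω):Q] = 2. Both 2 and 3 divide [K:Q], and [K:Q] ≤ 3·2 = 6, so [K:Q] = 6. (Equivalently: Q(∛1051) ⊂ R but ω ∉ R, so [K : Q(∛1051)] = 2.)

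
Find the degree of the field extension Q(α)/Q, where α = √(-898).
[Q(α):Q] = 2

[Q(α):Q] equals the degree of the minimal polynomial of α. Here α^2 = -898 and x^2 + 898 is irreducible (d = -898 is squarefree, ≠ 1, hence not a square), so deg(m_α) = 2. Thus [Q(α):Q] = 2.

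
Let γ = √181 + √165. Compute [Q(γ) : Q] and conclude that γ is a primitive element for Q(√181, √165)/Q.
[Q(γ) : Q] = 4 (equivalently, Q(γ) = Q(√181, √165))

Obviously Q(γ) ⊆ Q(√181, √165), and [Q(√181, √165):Q] = 4 (since 181, 165 are distinct squarefree integers > 1 with 29865 not a perfect square). To show equality we compute the minimal polynomial of γ. From γ = √181 + √165: γ^2 = 181 + 2√(29865) + 165 = 346 + 2√(29865), so γ^2 - 346 = 2√(29865); squaring, (γ^2 - 346)^2 = 4·29865, i.e. γ^4 - 692γ^2 + 119716 - 119460 = 0, i.e. γ^4 - 692γ^2 + 256 = 0. So γ is a root of x^4 - 692x^2 + 256. This polynomial is irreducible over Q: it has no rational root (each ±√181 ± √165 is irrational), and any factorization into two quadratics over Q would force √(29865) ∈ Q (pairing opposite roots) or √181, √165 ∈ Q (other pairings), all impossible. Hence [Q(γ):Q] = 4 = [Q(√181, √165):Q], so Q(γ) = Q(√181, √165).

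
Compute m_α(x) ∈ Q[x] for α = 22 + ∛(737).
m_α(x) = x^3 - 66x^2 + 1452x - 11385

Set β = α - 22 = ∛(737), so β^3 = 737. Then (α - 22)^3 - 737 = 0, i.e. α is a root of g(x) = (x - 22)^3 - 737 = x^3 - 66x^2 + 1452x - 11385. Since g(x) = h(x - 22) where h(x) = x^3 - 737, and h is irreducible over Q (because 737 is not a perfect cube, so h has no rational root, and a monic cubic with no rational root is irreducible), g is also irreducible (irreducibility is preserved under the substitution x → x - 22). Hence m_α(x) = x^3 - 66x^2 + 1452x - 11385.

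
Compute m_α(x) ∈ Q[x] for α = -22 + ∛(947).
m_α(x) = x^3 + 66x^2 + 1452x + 9701

Set β = α + 22 = ∛(947), so β^3 = 947. Then (α + 22)^3 - 947 = 0, i.e. α is a root of g(x) = (x + 22)^3 - 947 = x^3 + 66x^2 + 1452x + 9701. Since g(x) = h(x + 22) where h(x) = x^3 - 947, and h is irreducible over Q (because 947 is not a perfect cube, so h has no rational root, and a monic cubic with no rational root is irreducible), g is also irreducible (irreducibility is preserved under the substitution x → x + 22). Hence m_α(x) = x^3 + 66x^2 + 1452x + 9701.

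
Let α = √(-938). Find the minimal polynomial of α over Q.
m_α(x) = x^2 + 938

α satisfies α^2 + 938 = 0, so x^2 + 938 annihilates α. Since d = -938 is squarefree and ≠ 1, it is not a perfect square in Q, so x^2 + 938 has no rational root and is therefore irreducible over Q (a degree-2 polynomial over a field is irreducible iff it has no root). Hence m_α(x) = x^2 + 938.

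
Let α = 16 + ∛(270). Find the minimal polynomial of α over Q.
m_α(x) = x^3 - 48x^2 + 768x - 4366

Set β = α - 16 = ∛(270), so β^3 = 270. Then (α - 16)^3 - 270 = 0, i.e. α is a root of g(x) = (x - 16)^3 - 270 = x^3 - 48x^2 + 768x - 4366. Since g(x) = h(x - 16) where h(x) = x^3 - 270, and h is irreducible over Q (because 270 is not a perfect cube, so h has no rational root, and a monic cubic with no rational root is irreducible), g is also irreducible (irreducibility is preserved under the substitution x → x - 16). Hence m_α(x) = x^3 - 48x^2 + 768x - 4366.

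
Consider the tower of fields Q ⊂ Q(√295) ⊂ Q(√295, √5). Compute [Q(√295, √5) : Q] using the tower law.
[Q(√295, √5) : Q] = 4

[Q(√295):Q] = 2 (min poly x^2 - 295, irreducible since 295 is squarefree > 1). For the top step, suppose √5 ∈ Q(√295), say √5 = c + d√295 with c, d ∈ Q. Squaring: 5 = c^2 + 295d^2 + 2cd√295. Since √295 ∉ Q this forces 2cd = 0. If d = 0 then √5 = c ∈ Q, contradicting 5 squarefree > 1. If c = 0 then 5 = 295d^2, so 295·5 = (295d)^2 is a perfect square in Q — but 295·5 = 1475 is not a perfect square (since 295 and 5 are distinct squarefree integers). Contradiction. Hence √5 ∉ Q(√295), so x^2 - 5 stays irreducible over Q(√295) and [Q(√295, √5) : Q(√295)] = 2. By the tower law, [Q(√295, √5) : Q] = 2 · 2 = 4.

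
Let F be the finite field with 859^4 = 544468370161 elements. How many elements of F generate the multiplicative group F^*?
There are φ(544468370160) = 118093086720 primitive elements

F_q^* is cyclic of order q - 1 = 544468370160. A cyclic group of order m has exactly φ(m) generators. Here m = 544468370160 = 2^4 · 3 · 5 · 11 · 13 · 43 · 137 · 2693, so the number of primitive elements is φ(544468370160) = 118093086720.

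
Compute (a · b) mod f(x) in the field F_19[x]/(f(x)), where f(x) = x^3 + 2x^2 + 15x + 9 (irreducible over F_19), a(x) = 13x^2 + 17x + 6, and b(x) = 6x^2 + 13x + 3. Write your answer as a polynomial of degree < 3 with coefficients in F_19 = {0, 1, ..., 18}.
a · b ≡ 17x^2 + x + 9 (mod f(x))

Multiply in F_19[x]: a(x)·b(x) = (13x^2 + 17x + 6)·(6x^2 + 13x + 3) = 2x^4 + 5x^3 + 11x^2 + 15x + 18. This has degree ≥ 3, so divide by f(x) over F_19: 2x^4 + 5x^3 + 11x^2 + 15x + 18 = (2x + 1)·(x^3 + 2x^2 + 15x + 9) + (17x^2 + x + 9). Hence a·b ≡ 17x^2 + x + 9 (mod f). (F_19[x]/(f) is a field with 19^3 = 6859 elements since f is irreducible of degree 3.)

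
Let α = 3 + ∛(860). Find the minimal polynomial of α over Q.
m_α(x) = x^3 - 9x^2 + 27x - 887

Set β = α - 3 = ∛(860), so β^3 = 860. Then (α - 3)^3 - 860 = 0, i.e. α is a root of g(x) = (x - 3)^3 - 860 = x^3 - 9x^2 + 27x - 887. Since g(x) = h(x - 3) where h(x) = x^3 - 860, and h is irreducible over Q (because 860 is not a perfect cube, so h has no rational root, and a monic cubic with no rational root is irreducible), g is also irreducible (irreducibility is preserved under the substitution x → x - 3). Hence m_α(x) = x^3 - 9x^2 + 27x - 887.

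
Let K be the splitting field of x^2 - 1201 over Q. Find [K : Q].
[K : Q] = 2

f(x) = x^2 - 1201 factors as (x - √1201)(x + √1201). The splitting field is K = Q(√1201). Since 1201 is squarefree and > 1, it is not a perfect square, so x^2 - 1201 is irreducible over Q and [Q(√1201) : Q] = 2. Hence [K : Q] = 2.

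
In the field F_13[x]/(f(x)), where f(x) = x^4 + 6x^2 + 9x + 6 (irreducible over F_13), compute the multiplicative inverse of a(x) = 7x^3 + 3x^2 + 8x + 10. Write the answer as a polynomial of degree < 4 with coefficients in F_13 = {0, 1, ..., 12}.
a(x)^(-1) ≡ x^3 + 8x^2 + 5x + 6 (mod f(x))

Since f is irreducible over F_13, F_13[x]/(f) is a field and a(x) ≠ 0 has an inverse. Apply the extended Euclidean algorithm to f(x) and a(x) in F_13[x]: f(x) = (2x + 1)·a(x) + (7x + 9);  a(x) = (x^2 + x + 11)·(7x + 9) + (2). The last nonzero remainder is the constant 2 = gcd(f, a) in F_13. Back-substituting through the division chain expresses 2 = s(x)·a(x) + t(x)·f(x) with s(x) ≡ 2x^3 + 3x^2 + 10x + 12 (mod f), so (2x^3 + 3x^2 + 10x + 12)·a(x) ≡ 2 (mod f). Multiplying by 2^(-1) ≡ 7 in F_13 gives a(x)^(-1) ≡ 7·(2x^3 + 3x^2 + 10x + 12) ≡ x^3 + 8x^2 + 5x + 6 (mod f). Check: (7x^3 + 3x^2 + 8x + 10)·(x^3 + 8x^2 + 5x + 6) = 7x^6 + 7x^5 + 2x^4 + x^3 + 8x^2 + 7x + 8 ≡ 1 (mod x^4 + 6x^2 + 9x + 6).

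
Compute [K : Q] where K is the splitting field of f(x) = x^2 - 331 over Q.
[K : Q] = 2

f(x) = x^2 - 331 factors as (x - √331)(x + √331). The splitting field is K = Q(√331). Since 331 is squarefree and > 1, it is not a perfect square, so x^2 - 331 is irreducible over Q and [Q(√331) : Q] = 2. Hence [K : Q] = 2.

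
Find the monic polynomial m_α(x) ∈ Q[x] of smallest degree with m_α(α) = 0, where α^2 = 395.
m_α(x) = x^2 - 395

α satisfies α^2 - 395 = 0, so x^2 - 395 annihilates α. Since d = 395 is squarefree and ≠ 1, it is not a perfect square in Q, so x^2 - 395 has no rational root and is therefore irreducible over Q (a degree-2 polynomial over a field is irreducible iff it has no root). Hence m_α(x) = x^2 - 395.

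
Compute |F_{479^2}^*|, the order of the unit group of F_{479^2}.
|F_{479^2}^*| = 229440

F_{479^2} has 479^2 = 229441 elements; its multiplicative group consists of all nonzero elements, so |F_{479^2}^*| = 229441 - 1 = 229440. (It is cyclic since any finite subgroup of the multiplicative group of a field is cyclic.)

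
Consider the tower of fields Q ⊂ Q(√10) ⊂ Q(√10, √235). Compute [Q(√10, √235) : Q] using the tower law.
[Q(√10, √235) : Q] = 4

[Q(√10):Q] = 2 (min poly x^2 - 10, irreducible since 10 is squarefree > 1). For the top step, suppose √235 ∈ Q(√10), say √235 = c + d√10 with c, d ∈ Q. Squaring: 235 = c^2 + 10d^2 + 2cd√10. Since √10 ∉ Q this forces 2cd = 0. If d = 0 then √235 = c ∈ Q, contradicting 235 squarefree > 1. If c = 0 then 235 = 10d^2, so 10·235 = (10d)^2 is a perfect square in Q — but 10·235 = 2350 is not a perfect square (since 10 and 235 are distinct squarefree integers). Contradiction. Hence √235 ∉ Q(√10), so x^2 - 235 stays irreducible over Q(√10) and [Q(√10, √235) : Q(√10)] = 2. By the tower law, [Q(√10, √235) : Q] = 2 · 2 = 4.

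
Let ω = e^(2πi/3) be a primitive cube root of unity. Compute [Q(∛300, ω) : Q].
[Q(∛300, ω) : Q] = 6

[Q(∛300):Q] = 3 (min poly x^3 - 300, irreducible since 300 is not a perfect cube). [Q(ω):Q] = 2 (min poly x^2 + x + 1). Since Q(∛300) ⊂ R and ω ∉ R, we have ω ∉ Q(∛300), so x^2 + x + 1 remains irreducible over Q(∛300) and [Q(∛300, ω) : Q(∛300)] = 2. By the tower law, [Q(∛300, ω) : Q] = 3 · 2 = 6. (In fact Q(∛300, ω) is the splitting field of x^3 - 300 over Q.)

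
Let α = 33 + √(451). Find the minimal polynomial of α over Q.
m_α(x) = x^2 - 66x + 638

From α - 33 = √(451), squaring gives (α - 33)^2 = 451, i.e. α^2 - 66α + 1089 = 451, so α^2 - 66α + 638 = 0. The discriminant of x^2 - 66x + 638 is (-66)^2 - 4·(638) = 4356 - 2552 = 1804, and 4·(451) is not a perfect square in Q since 451 is squarefree and ≠ 1. Hence x^2 - 66x + 638 is irreducible over Q and is the minimal polynomial of α.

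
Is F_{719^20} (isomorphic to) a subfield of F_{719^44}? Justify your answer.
No: F_{719^20} is not a subfield of F_{719^44}

F_{p^m} embeds in F_{p^n} iff m | n. Here 20 ∤ 44 (since 44 = 2·20 + 4 with remainder 4 ≠ 0), so F_{719^20} is not a subfield of F_{719^44}. Equivalently: if it were, the tower law would give 20 = [F_{719^20}:F_719] dividing [F_{719^44}:F_719] = 44, contradiction.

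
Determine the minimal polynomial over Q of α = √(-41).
m_α(x) = x^2 + 41

α satisfies α^2 + 41 = 0, so x^2 + 41 annihilates α. Since d = -41 is squarefree and ≠ 1, it is not a perfect square in Q, so x^2 + 41 has no rational root and is therefore irreducible over Q (a degree-2 polynomial over a field is irreducible iff it has no root). Hence m_α(x) = x^2 + 41.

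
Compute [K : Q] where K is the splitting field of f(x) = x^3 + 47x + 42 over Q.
[K : Q] = 6

By the rational root test, any rational root of the monic integer polynomial f(x) = x^3 + 47x + 42 must be an integer dividing the constant term 42, i.e. one of ±{1, 2, 3, 6, 7, 14, 21, 42}. Evaluating: f(1) = 90, f(-1) = -6, f(2) = 144, f(-2) = -60, f(3) = 210, f(-3) = -126, f(6) = 540, f(-6) = -456, f(7) = 714, f(-7) = -630, f(14) = 3444, f(-14) = -3360, f(21) = 10290, f(-21) = -10206, f(42) = 76104, f(-42) = -76020; none is 0, so f has no rational root and is therefore irreducible over Q (a cubic with no linear factor over a field is irreducible). For an irreducible cubic, the Galois group is A_3 or S_3 according as the discriminant disc(f) = -4a^3 - 27b^2 = -4·(47)^3 - 27·(42)^2 = -462920 is or is not a square in Q. Here disc(f) = -462920 is not a perfect square in Q, so the Galois group of f over Q is not contained in A_3 and must be all of S_3. The splitting field has degree |S_3| = 6 over Q, so [K : Q] = 6.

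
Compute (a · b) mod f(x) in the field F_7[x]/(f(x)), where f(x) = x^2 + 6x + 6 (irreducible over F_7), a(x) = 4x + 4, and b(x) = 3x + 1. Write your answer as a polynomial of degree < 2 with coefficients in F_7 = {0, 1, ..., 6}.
a · b ≡ 2 (mod f(x))

Multiply in F_7[x]: a(x)·b(x) = (4x + 4)·(3x + 1) = 5x^2 + 2x + 4. This has degree ≥ 2, so divide by f(x) over F_7: 5x^2 + 2x + 4 = (5)·(x^2 + 6x + 6) + (2). Hence a·b ≡ 2 (mod f). (F_7[x]/(f) is a field with 7^2 = 49 elements since f is irreducible of degree 2.)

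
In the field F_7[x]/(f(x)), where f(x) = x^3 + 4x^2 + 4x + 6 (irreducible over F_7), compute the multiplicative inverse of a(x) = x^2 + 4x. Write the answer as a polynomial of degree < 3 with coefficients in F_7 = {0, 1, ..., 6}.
a(x)^(-1) ≡ 6x^2 + x + 3 (mod f(x))

Since f is irreducible over F_7, F_7[x]/(f) is a field and a(x) ≠ 0 has an inverse. Apply the extended Euclidean algorithm to f(x) and a(x) in F_7[x]: f(x) = (x)·a(x) + (4x + 6);  a(x) = (2x + 5)·(4x + 6) + (5). The last nonzero remainder is the constant 5 = gcd(f, a) in F_7. Back-substituting through the division chain expresses 5 = s(x)·a(x) + t(x)·f(x) with s(x) ≡ 2x^2 + 5x + 1 (mod f), so (2x^2 + 5x + 1)·a(x) ≡ 5 (mod f). Multiplying by 5^(-1) ≡ 3 in F_7 gives a(x)^(-1) ≡ 3·(2x^2 + 5x + 1) ≡ 6x^2 + x + 3 (mod f). Check: (x^2 + 4x)·(6x^2 + x + 3) = 6x^4 + 4x^3 + 5x ≡ 1 (mod x^3 + 4x^2 + 4x + 6).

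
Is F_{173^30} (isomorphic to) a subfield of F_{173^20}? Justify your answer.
No: F_{173^30} is not a subfield of F_{173^20}

F_{p^m} embeds in F_{p^n} iff m | n. Here 30 ∤ 20 (since 20 = 0·30 + 20 with remainder 20 ≠ 0), so F_{173^30} is not a subfield of F_{173^20}. Equivalently: if it were, the tower law would give 30 = [F_{173^30}:F_173] dividing [F_{173^20}:F_173] = 20, contradiction.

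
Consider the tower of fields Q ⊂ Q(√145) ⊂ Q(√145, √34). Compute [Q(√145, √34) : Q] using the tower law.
[Q(√145, √34) : Q] = 4

[Q(√145):Q] = 2 (min poly x^2 - 145, irreducible since 145 is squarefree > 1). For the top step, suppose √34 ∈ Q(√145), say √34 = c + d√145 with c, d ∈ Q. Squaring: 34 = c^2 + 145d^2 + 2cd√145. Since √145 ∉ Q this forces 2cd = 0. If d = 0 then √34 = c ∈ Q, contradicting 34 squarefree > 1. If c = 0 then 34 = 145d^2, so 145·34 = (145d)^2 is a perfect square in Q — but 145·34 = 4930 is not a perfect square (since 145 and 34 are distinct squarefree integers). Contradiction. Hence √34 ∉ Q(√145), so x^2 - 34 stays irreducible over Q(√145) and [Q(√145, √34) : Q(√145)] = 2. By the tower law, [Q(√145, √34) : Q] = 2 · 2 = 4.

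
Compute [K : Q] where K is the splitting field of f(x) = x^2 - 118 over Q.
[K : Q] = 2

f(x) = x^2 - 118 factors as (x - √118)(x + √118). The splitting field is K = Q(√118). Since 118 is squarefree and > 1, it is not a perfect square, so x^2 - 118 is irreducible over Q and [Q(√118) : Q] = 2. Hence [K : Q] = 2.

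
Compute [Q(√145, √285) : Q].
[Q(√145, √285) : Q] = 4

[Q(√145):Q] = 2 (min poly x^2 - 145, irreducible since 145 is squarefree > 1). For the top step, suppose √285 ∈ Q(√145), say √285 = c + d√145 with c, d ∈ Q. Squaring: 285 = c^2 + 145d^2 + 2cd√145. Since √145 ∉ Q this forces 2cd = 0. If d = 0 then √285 = c ∈ Q, contradicting 285 squarefree > 1. If c = 0 then 285 = 145d^2, so 145·285 = (145d)^2 is a perfect square in Q — but 145·285 = 41325 is not a perfect square (since 145 and 285 are distinct squarefree integers). Contradiction. Hence √285 ∉ Q(√145), so x^2 - 285 stays irreducible over Q(√145) and [Q(√145, √285) : Q(√145)] = 2. By the tower law, [Q(√145, √285) : Q] = 2 · 2 = 4.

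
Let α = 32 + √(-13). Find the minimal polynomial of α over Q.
m_α(x) = x^2 - 64x + 1037

From α - 32 = √(-13), squaring gives (α - 32)^2 = -13, i.e. α^2 - 64α + 1024 = -13, so α^2 - 64α + 1037 = 0. The discriminant of x^2 - 64x + 1037 is (-64)^2 - 4·(1037) = 4096 - 4148 = -52, and 4·(-13) is not a perfect square in Q since -13 is squarefree and ≠ 1. Hence x^2 - 64x + 1037 is irreducible over Q and is the minimal polynomial of α.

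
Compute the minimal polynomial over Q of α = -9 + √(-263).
m_α(x) = x^2 + 18x + 344

From α + 9 = √(-263), squaring gives (α + 9)^2 = -263, i.e. α^2 + 18α + 81 = -263, so α^2 + 18α + 344 = 0. The discriminant of x^2 + 18x + 344 is (18)^2 - 4·(344) = 324 - 1376 = -1052, and 4·(-263) is not a perfect square in Q since -263 is squarefree and ≠ 1. Hence x^2 + 18x + 344 is irreducible over Q and is the minimal polynomial of α.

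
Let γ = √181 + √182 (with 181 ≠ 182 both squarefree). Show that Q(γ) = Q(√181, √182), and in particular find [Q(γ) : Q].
[Q(γ) : Q] = 4 (equivalently, Q(γ) = Q(√181, √182))

Obviously Q(γ) ⊆ Q(√181, √182), and [Q(√181, √182):Q] = 4 (since 181, 182 are distinct squarefree integers > 1 with 32942 not a perfect square). To show equality we compute the minimal polynomial of γ. From γ = √181 + √182: γ^2 = 181 + 2√(32942) + 182 = 363 + 2√(32942), so γ^2 - 363 = 2√(32942); squaring, (γ^2 - 363)^2 = 4·32942, i.e. γ^4 - 726γ^2 + 131769 - 131768 = 0, i.e. γ^4 - 726γ^2 + 1 = 0. So γ is a root of x^4 - 726x^2 + 1. This polynomial is irreducible over Q: it has no rational root (each ±√181 ± √182 is irrational), and any factorization into two quadratics over Q would force √(32942) ∈ Q (pairing opposite roots) or √181, √182 ∈ Q (other pairings), all impossible. Hence [Q(γ):Q] = 4 = [Q(√181, √182):Q], so Q(γ) = Q(√181, √182).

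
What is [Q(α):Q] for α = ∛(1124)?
[Q(α):Q] = 3

The minimal polynomial of α is x^3 - 1124, irreducible over Q since 1124 is not a perfect cube (so x^3 - 1124 has no rational root). Hence [Q(α):Q] = deg(m_α) = 3.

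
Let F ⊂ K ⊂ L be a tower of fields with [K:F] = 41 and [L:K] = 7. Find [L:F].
[L:F] = 287

The tower law says that for any tower of field extensions F ⊂ K ⊂ L with finite degrees, [L:F] = [L:K] · [K:F]. Here this gives [L:F] = 7 · 41 = 287.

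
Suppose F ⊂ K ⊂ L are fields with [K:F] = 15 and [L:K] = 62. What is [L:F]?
[L:F] = 930

The tower law says that for any tower of field extensions F ⊂ K ⊂ L with finite degrees, [L:F] = [L:K] · [K:F]. Here this gives [L:F] = 62 · 15 = 930.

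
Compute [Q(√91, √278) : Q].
[Q(√91, √278) : Q] = 4

[Q(√91):Q] = 2 (min poly x^2 - 91, irreducible since 91 is squarefree > 1). For the top step, suppose √278 ∈ Q(√91), say √278 = c + d√91 with c, d ∈ Q. Squaring: 278 = c^2 + 91d^2 + 2cd√91. Since √91 ∉ Q this forces 2cd = 0. If d = 0 then √278 = c ∈ Q, contradicting 278 squarefree > 1. If c = 0 then 278 = 91d^2, so 91·278 = (91d)^2 is a perfect square in Q — but 91·278 = 25298 is not a perfect square (since 91 and 278 are distinct squarefree integers). Contradiction. Hence √278 ∉ Q(√91), so x^2 - 278 stays irreducible over Q(√91) and [Q(√91, √278) : Q(√91)] = 2. By the tower law, [Q(√91, √278) : Q] = 2 · 2 = 4.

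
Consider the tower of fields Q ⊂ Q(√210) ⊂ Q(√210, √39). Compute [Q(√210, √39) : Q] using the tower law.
[Q(√210, √39) : Q] = 4

[Q(√210):Q] = 2 (min poly x^2 - 210, irreducible since 210 is squarefree > 1). For the top step, suppose √39 ∈ Q(√210), say √39 = c + d√210 with c, d ∈ Q. Squaring: 39 = c^2 + 210d^2 + 2cd√210. Since √210 ∉ Q this forces 2cd = 0. If d = 0 then √39 = c ∈ Q, contradicting 39 squarefree > 1. If c = 0 then 39 = 210d^2, so 210·39 = (210d)^2 is a perfect square in Q — but 210·39 = 8190 is not a perfect square (since 210 and 39 are distinct squarefree integers). Contradiction. Hence √39 ∉ Q(√210), so x^2 - 39 stays irreducible over Q(√210) and [Q(√210, √39) : Q(√210)] = 2. By the tower law, [Q(√210, √39) : Q] = 2 · 2 = 4.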